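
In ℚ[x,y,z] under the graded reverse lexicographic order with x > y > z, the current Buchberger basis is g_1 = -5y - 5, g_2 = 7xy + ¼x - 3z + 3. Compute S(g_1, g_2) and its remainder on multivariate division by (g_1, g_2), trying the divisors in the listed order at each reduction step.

S(g_1, g_2) = 27/28x + 3/7z - 3/7; remainder on division = 27/28x + 3/7z - 3/7.

lcm(LM(g_1), LM(g_2)) = xy.
S = (lcm/LT(g_1))·g_1 − (lcm/LT(g_2))·g_2 = 27/28x + 3/7z - 3/7.
Reduce S modulo (g_1, g_2) in that order:
  leading term x: no divisor's leading term divides it; move 27/28x to the remainder.
  leading term z: no divisor's leading term divides it; move 3/7z to the remainder.
  leading term 1: no divisor's leading term divides it; move -3/7 to the remainder.
The remainder 27/28x + 3/7z - 3/7 is nonzero, so it would be added as the next basis element.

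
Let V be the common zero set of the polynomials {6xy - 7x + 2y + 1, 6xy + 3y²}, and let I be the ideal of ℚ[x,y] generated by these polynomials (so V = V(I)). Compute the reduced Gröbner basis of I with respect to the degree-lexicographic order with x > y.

f_1 = 6xy - 7x + 2y + 1, LT = xy.
f_2 = 6xy + 3y², LT = xy.

S(f_1,f_2): lcm = xy. S = -½y² - 7/6x + ⅓y + ⅙.
  leading term y²: no divisor's leading term divides it; move -½y² to the remainder.
  leading term x: no divisor's leading term divides it; move -7/6x to the remainder.
  leading term y: no divisor's leading term divides it; move ⅓y to the remainder.
  leading term 1: no divisor's leading term divides it; move ⅙ to the remainder.
  remainder -½y² - 7/6x + ⅓y + ⅙ ≠ 0; add g_3 = -½y² - 7/6x + ⅓y + ⅙ to the basis.

S(f_1,g_3): lcm = xy². S = -7/3x² - ½xy + ⅓y² + ⅓x + ⅙y.
  leading term x²: no divisor's leading term divides it; move -7/3x² to the remainder.
  leading term xy: subtract (-1/12)·f_1 from -½xy + ⅓y² + ⅓x + ⅙y → ⅓y² - ¼x + ⅓y + 1/12
  leading term y²: subtract (-⅔)·g_3 from ⅓y² - ¼x + ⅓y + 1/12 → -37/36x + 5/9y + 7/36
  leading term x: no divisor's leading term divides it; move -37/36x to the remainder.
  leading term y: no divisor's leading term divides it; move 5/9y to the remainder.
  leading term 1: no divisor's leading term divides it; move 7/36 to the remainder.
  remainder -7/3x² - 37/36x + 5/9y + 7/36 ≠ 0; add g_4 = -7/3x² - 37/36x + 5/9y + 7/36 to the basis.

The other S-polynomials (S(f_2,g_3), S(f_1,g_4), S(f_2,g_4), S(g_3,g_4)) all reduce to 0 modulo the current basis, so we have a Gröbner basis.
Inter-reduce: drop elements whose leading term is divisible by another's, tail-reduce, and make monic.

G = {x² + 37/84x - 5/21y - 1/12, xy - 7/6x + ⅓y + ⅙, y² + 7/3x - ⅔y - ⅓}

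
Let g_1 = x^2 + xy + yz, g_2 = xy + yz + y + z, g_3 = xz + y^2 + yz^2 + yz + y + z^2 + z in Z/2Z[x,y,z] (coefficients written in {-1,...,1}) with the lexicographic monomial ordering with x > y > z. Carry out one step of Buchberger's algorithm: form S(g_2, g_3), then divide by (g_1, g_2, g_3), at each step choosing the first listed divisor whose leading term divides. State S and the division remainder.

S(g_2, g_3) = y^3 + y^2z^2 + y^2z + y^2 + z^2; remainder on division = y^3 + y^2z^2 + y^2z + y^2 + z^2.

lcm(LM(g_2), LM(g_3)) = xyz.
S = (lcm/LT(g_2))·g_2 − (lcm/LT(g_3))·g_3 = y^3 + y^2z^2 + y^2z + y^2 + z^2.
Reduce S modulo (g_1, g_2, g_3) in that order:
  leading term y^3: no divisor's leading term divides it; move y^3 to the remainder.
  leading term y^2z^2: no divisor's leading term divides it; move y^2z^2 to the remainder.
  leading term y^2z: no divisor's leading term divides it; move y^2z to the remainder.
  leading term y^2: no divisor's leading term divides it; move y^2 to the remainder.
  leading term z^2: no divisor's leading term divides it; move z^2 to the remainder.
The remainder y^3 + y^2z^2 + y^2z + y^2 + z^2 is nonzero, so it would be added as the next basis element.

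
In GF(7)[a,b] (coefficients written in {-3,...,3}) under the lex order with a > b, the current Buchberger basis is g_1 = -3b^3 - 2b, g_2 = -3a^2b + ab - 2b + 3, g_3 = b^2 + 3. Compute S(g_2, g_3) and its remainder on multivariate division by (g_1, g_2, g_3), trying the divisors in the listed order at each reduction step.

S(g_2, g_3) = -3a^2 + 2ab^2 + 3b^2 - b; remainder on division = -3a^2 + a - b - 2.

lcm(LM(g_2), LM(g_3)) = a^2b^2.
S = (lcm/LT(g_2))·g_2 − (lcm/LT(g_3))·g_3 = -3a^2 + 2ab^2 + 3b^2 - b.
Reduce S modulo (g_1, g_2, g_3) in that order:
  leading term a^2: no divisor's leading term divides it; move -3a^2 to the remainder.
  leading term ab^2: subtract (2a)·g_3 from 2ab^2 + 3b^2 - b → a + 3b^2 - b
  leading term a: no divisor's leading term divides it; move a to the remainder.
  leading term b^2: subtract (3)·g_3 from 3b^2 - b → -b - 2
  leading term b: no divisor's leading term divides it; move -b to the remainder.
  leading term 1: no divisor's leading term divides it; move -2 to the remainder.
The remainder -3a^2 + a - b - 2 is nonzero, so it would be added as the next basis element.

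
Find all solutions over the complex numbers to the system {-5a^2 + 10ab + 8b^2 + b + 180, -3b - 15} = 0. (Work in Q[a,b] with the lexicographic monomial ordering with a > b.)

{(-15, -5), (5, -5)}

Compute a lex Gröbner basis by Buchberger's algorithm.
f_1 = -5a^2 + 10ab + 8b^2 + b + 180, LT = a^2.
f_2 = -3b - 15, LT = b.

S(f_1,f_2): leading monomials are coprime, so the S-polynomial reduces to 0 (Buchberger's first criterion).
Every S-polynomial of the final basis reduces to 0, so we have a Gröbner basis.
Inter-reduce: drop elements whose leading term is divisible by another's, tail-reduce, and make monic.
Reduced Gröbner basis: {a^2 + 10a - 75, b + 5}.

The lex basis is triangular: the last element involves only b. Solving b + 5 = 0 gives b ∈ {-5}; substituting each value into the earlier elements determines the remaining variables.
  b = -5: the earlier basis element becomes a^2 + 10a - 75 = 0, giving a = -15, 5 — points (-15, -5), (5, -5).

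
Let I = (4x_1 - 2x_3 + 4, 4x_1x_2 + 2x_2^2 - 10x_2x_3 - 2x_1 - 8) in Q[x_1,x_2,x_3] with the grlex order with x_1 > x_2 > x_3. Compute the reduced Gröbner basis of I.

G = {x_2^2 - 4x_2x_3 - 2x_2 - 1/2x_3 - 3, x_1 - 1/2x_3 + 1}

This is the nonlinear analogue of row-reducing a linear system.

f_1 = 4x_1 - 2x_3 + 4, LT = x_1.
f_2 = 4x_1x_2 + 2x_2^2 - 10x_2x_3 - 2x_1 - 8, LT = x_1x_2.

S(f_1,f_2): lcm = x_1x_2. S = -1/2x_2^2 + 2x_2x_3 + 1/2x_1 + x_2 + 2.
  leading term x_2^2: no divisor's leading term divides it; move -1/2x_2^2 to the remainder.
  leading term x_2x_3: no divisor's leading term divides it; move 2x_2x_3 to the remainder.
  leading term x_1: subtract (1/8)·f_1 from 1/2x_1 + x_2 + 2 → x_2 + 1/4x_3 + 3/2
  leading term x_2: no divisor's leading term divides it; move x_2 to the remainder.
  leading term x_3: no divisor's leading term divides it; move 1/4x_3 to the remainder.
  leading term 1: no divisor's leading term divides it; move 3/2 to the remainder.
  remainder -1/2x_2^2 + 2x_2x_3 + x_2 + 1/4x_3 + 3/2 ≠ 0; add g_3 = -1/2x_2^2 + 2x_2x_3 + x_2 + 1/4x_3 + 3/2 to the basis.

The other S-polynomials (S(f_1,g_3), S(f_2,g_3)) all reduce to 0 modulo the current basis, so we have a Gröbner basis.
Inter-reduce: drop elements whose leading term is divisible by another's, tail-reduce, and make monic.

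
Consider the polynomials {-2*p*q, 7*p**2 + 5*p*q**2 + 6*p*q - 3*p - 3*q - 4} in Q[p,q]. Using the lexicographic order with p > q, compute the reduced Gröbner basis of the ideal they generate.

G = {p**2 - 3/7*p - 3/7*q - 4/7, p*q, q**2 + 4/3*q}

This is the nonlinear analogue of row-reducing a linear system.

f_1 = -2*p*q, LT = p*q.
f_2 = 7*p**2 + 5*p*q**2 + 6*p*q - 3*p - 3*q - 4, LT = p**2.

S(f_1,f_2): lcm = p**2*q. S = -5/7*p*q**3 - 6/7*p*q**2 + 3/7*p*q + 3/7*q**2 + 4/7*q.
  leading term p*q**3: subtract (5/14*q**2)·f_1 from -5/7*p*q**3 - 6/7*p*q**2 + 3/7*p*q + 3/7*q**2 + 4/7*q → -6/7*p*q**2 + 3/7*p*q + 3/7*q**2 + 4/7*q
  leading term p*q**2: subtract (3/7*q)·f_1 from -6/7*p*q**2 + 3/7*p*q + 3/7*q**2 + 4/7*q → 3/7*p*q + 3/7*q**2 + 4/7*q
  leading term p*q: subtract (-3/14)·f_1 from 3/7*p*q + 3/7*q**2 + 4/7*q → 3/7*q**2 + 4/7*q
  leading term q**2: no divisor's leading term divides it; move 3/7*q**2 to the remainder.
  leading term q: no divisor's leading term divides it; move 4/7*q to the remainder.
  remainder 3/7*q**2 + 4/7*q ≠ 0; add g_3 = 3/7*q**2 + 4/7*q to the basis.

The other S-polynomials (S(f_1,g_3), S(f_2,g_3)) all reduce to 0 modulo the current basis, so we have a Gröbner basis.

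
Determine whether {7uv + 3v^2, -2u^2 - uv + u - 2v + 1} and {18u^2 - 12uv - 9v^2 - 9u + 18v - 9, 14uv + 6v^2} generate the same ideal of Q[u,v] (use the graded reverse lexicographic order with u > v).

Yes, the ideals are equal.

For a fixed monomial order, each ideal has a unique reduced Gröbner basis; comparing bases decides equality.
Buchberger on the first generating set:
f_1 = 7uv + 3v^2, LT = uv.
f_2 = -2u^2 - uv + u - 2v + 1, LT = u^2.

S(f_1,f_2): lcm = u^2v. S = -1/14uv^2 + 1/2uv - v^2 + 1/2v.
  leading term uv^2: subtract (-1/98v)·f_1 from -1/14uv^2 + 1/2uv - v^2 + 1/2v → 3/98v^3 + 1/2uv - v^2 + 1/2v
  leading term v^3: no divisor's leading term divides it; move 3/98v^3 to the remainder.
  leading term uv: subtract (1/14)·f_1 from 1/2uv - v^2 + 1/2v → -17/14v^2 + 1/2v
  leading term v^2: no divisor's leading term divides it; move -17/14v^2 to the remainder.
  leading term v: no divisor's leading term divides it; move 1/2v to the remainder.
  remainder 3/98v^3 - 17/14v^2 + 1/2v ≠ 0; add g_3 = 3/98v^3 - 17/14v^2 + 1/2v to the basis.

The other S-polynomials (S(f_1,g_3), S(f_2,g_3)) all reduce to 0 modulo the current basis, so we have a Gröbner basis.
Inter-reduce: drop elements whose leading term is divisible by another's, tail-reduce, and make monic.
Reduced Gröbner basis: {v^3 - 119/3v^2 + 49/3v, u^2 - 3/14v^2 - 1/2u + v - 1/2, uv + 3/7v^2}.

Buchberger on the second generating set:
h_1 = 18u^2 - 12uv - 9v^2 - 9u + 18v - 9, LT = u^2.
h_2 = 14uv + 6v^2, LT = uv.

S(h_1,h_2): lcm = u^2v. S = -23/21uv^2 - 1/2v^3 - 1/2uv + v^2 - 1/2v.
  leading term uv^2: subtract (-23/294v)·h_2 from -23/21uv^2 - 1/2v^3 - 1/2uv + v^2 - 1/2v → -3/98v^3 - 1/2uv + v^2 - 1/2v
  leading term v^3: no divisor's leading term divides it; move -3/98v^3 to the remainder.
  leading term uv: subtract (-1/28)·h_2 from -1/2uv + v^2 - 1/2v → 17/14v^2 - 1/2v
  leading term v^2: no divisor's leading term divides it; move 17/14v^2 to the remainder.
  leading term v: no divisor's leading term divides it; move -1/2v to the remainder.
  remainder -3/98v^3 + 17/14v^2 - 1/2v ≠ 0; add k_3 = -3/98v^3 + 17/14v^2 - 1/2v to the basis.

The other S-polynomials (S(h_1,k_3), S(h_2,k_3)) all reduce to 0 modulo the current basis, so we have a Gröbner basis.
Inter-reduce: drop elements whose leading term is divisible by another's, tail-reduce, and make monic.
Reduced Gröbner basis: {v^3 - 119/3v^2 + 49/3v, u^2 - 3/14v^2 - 1/2u + v - 1/2, uv + 3/7v^2}.

These coincide, so the ideals are equal.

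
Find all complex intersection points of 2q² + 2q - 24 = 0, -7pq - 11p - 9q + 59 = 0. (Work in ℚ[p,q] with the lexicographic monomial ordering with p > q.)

{(-95/17, -4), (1, 3)}

Compute a lex Gröbner basis by Buchberger's algorithm.
f_1 = 2q² + 2q - 24, LT = q².
f_2 = -7pq - 11p - 9q + 59, LT = pq.

S(f_1,f_2): lcm = pq². S = -4/7pq - 12p - 9/7q² + 59/7q.
  leading term pq: subtract (4/49)·f_2 from -4/7pq - 12p - 9/7q² + 59/7q → -544/49p - 9/7q² + 449/49q - 236/49
  leading term p: no divisor's leading term divides it; move -544/49p to the remainder.
  leading term q²: subtract (-9/14)·f_1 from -9/7q² + 449/49q - 236/49 → 512/49q - 992/49
  leading term q: no divisor's leading term divides it; move 512/49q to the remainder.
  leading term 1: no divisor's leading term divides it; move -992/49 to the remainder.
  remainder -544/49p + 512/49q - 992/49 ≠ 0; add h_3 = -544/49p + 512/49q - 992/49 to the basis.

The other S-polynomials (S(f_1,h_3), S(f_2,h_3)) all reduce to 0 modulo the current basis, so we have a Gröbner basis.
Inter-reduce: drop elements whose leading term is divisible by another's, tail-reduce, and make monic.
Reduced Gröbner basis: {p - 16/17q + 31/17, q² + q - 12}.

Since the basis is lex-ordered, q² + q - 12 is univariate in q. Its roots are {-4, 3}. Back-substituting each root into the other basis elements fixes the other coordinates.
  q = -4: the earlier basis element becomes p + 95/17 = 0, giving p = -95/17 — point (-95/17, -4).
  q = 3: the earlier basis element becomes p - 1 = 0, giving p = 1 — point (1, 3).
Substituting each solution back into the original system confirms all equations vanish.
This is the nonlinear analogue of row-reducing a linear system.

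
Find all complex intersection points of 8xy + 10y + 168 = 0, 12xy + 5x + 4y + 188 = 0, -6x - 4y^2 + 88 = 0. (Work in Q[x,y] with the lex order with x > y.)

{(4, -4)}

Compute a lex Gröbner basis by Buchberger's algorithm.
f_1 = 8xy + 10y + 168, LT = xy.
f_2 = 12xy + 5x + 4y + 188, LT = xy.
f_3 = -6x - 4y^2 + 88, LT = x.

S(f_1,f_2): lcm = xy. S = -5/12x + 11/12y + 16/3.
  reduce S modulo (f_1, f_2, f_3):
  remainder 5/18y^2 + 11/12y - 7/9 ≠ 0; add h_4 = 5/18y^2 + 11/12y - 7/9 to the basis.

S(f_1,f_3): lcm = xy. S = -2/3y^3 + 191/12y + 21.
  reduce S modulo (f_1, f_2, f_3, h_4):
  remainder 679/100y + 679/25 ≠ 0; add h_5 = 679/100y + 679/25 to the basis.

The other S-polynomials (S(f_2,f_3), S(f_1,h_4), S(f_2,h_4), S(f_3,h_4), S(f_1,h_5), S(f_2,h_5), S(f_3,h_5), S(h_4,h_5)) all reduce to 0 modulo the current basis, so we have a Gröbner basis.
Inter-reduce: drop elements whose leading term is divisible by another's, tail-reduce, and make monic.
Reduced Gröbner basis: {x - 4, y + 4}.

The lex basis is triangular: the last element involves only y. Solving y + 4 = 0 gives y ∈ {-4}; substituting each value into the earlier elements determines the remaining variables.
  y = -4: the earlier basis element becomes x - 4 = 0, giving x = 4 — point (4, -4).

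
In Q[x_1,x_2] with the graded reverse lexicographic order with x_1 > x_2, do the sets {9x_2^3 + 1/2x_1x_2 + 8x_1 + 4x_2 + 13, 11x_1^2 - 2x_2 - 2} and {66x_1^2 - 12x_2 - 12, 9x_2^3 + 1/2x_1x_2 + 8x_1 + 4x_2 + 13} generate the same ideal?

Two ideals are equal iff their reduced Gröbner bases coincide (the reduced basis is unique for a fixed ordering).
Buchberger on the first generating set:
f_1 = 9x_2^3 + 1/2x_1x_2 + 8x_1 + 4x_2 + 13, LT = x_2^3.
f_2 = 11x_1^2 - 2x_2 - 2, LT = x_1^2.

S(f_1,f_2): leading monomials are coprime, so the S-polynomial reduces to 0 (Buchberger's first criterion).
Every S-polynomial of the final basis reduces to 0, so we have a Gröbner basis.
Inter-reduce: drop elements whose leading term is divisible by another's, tail-reduce, and make monic.
Reduced Gröbner basis: {x_2^3 + 1/18x_1x_2 + 8/9x_1 + 4/9x_2 + 13/9, x_1^2 - 2/11x_2 - 2/11}.

Buchberger on the second generating set:
h_1 = 66x_1^2 - 12x_2 - 12, LT = x_1^2.
h_2 = 9x_2^3 + 1/2x_1x_2 + 8x_1 + 4x_2 + 13, LT = x_2^3.

S(h_1,h_2): leading monomials are coprime, so the S-polynomial reduces to 0 (Buchberger's first criterion).
Every S-polynomial of the final basis reduces to 0, so we have a Gröbner basis.
Inter-reduce: drop elements whose leading term is divisible by another's, tail-reduce, and make monic.
Reduced Gröbner basis: {x_2^3 + 1/18x_1x_2 + 8/9x_1 + 4/9x_2 + 13/9, x_1^2 - 2/11x_2 - 2/11}.

Same reduced basis, so the two generating sets span the same ideal.

Yes, the ideals are equal.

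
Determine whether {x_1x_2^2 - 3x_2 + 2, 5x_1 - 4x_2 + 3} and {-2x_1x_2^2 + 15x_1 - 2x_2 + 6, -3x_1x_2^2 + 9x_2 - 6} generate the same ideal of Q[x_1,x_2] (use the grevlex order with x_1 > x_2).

For a fixed monomial order, each ideal has a unique reduced Gröbner basis; comparing bases decides equality.
Buchberger on the first generating set:
f_1 = x_1x_2^2 - 3x_2 + 2, LT = x_1x_2^2.
f_2 = 5x_1 - 4x_2 + 3, LT = x_1.

S(f_1,f_2): lcm = x_1x_2^2. S = 4/5x_2^3 - 3/5x_2^2 - 3x_2 + 2.
  leading term x_2^3: no divisor's leading term divides it; move 4/5x_2^3 to the remainder.
  leading term x_2^2: no divisor's leading term divides it; move -3/5x_2^2 to the remainder.
  leading term x_2: no divisor's leading term divides it; move -3x_2 to the remainder.
  leading term 1: no divisor's leading term divides it; move 2 to the remainder.
  remainder 4/5x_2^3 - 3/5x_2^2 - 3x_2 + 2 ≠ 0; add g_3 = 4/5x_2^3 - 3/5x_2^2 - 3x_2 + 2 to the basis.

The other S-polynomials (S(f_1,g_3), S(f_2,g_3)) all reduce to 0 modulo the current basis, so we have a Gröbner basis.
Inter-reduce: drop elements whose leading term is divisible by another's, tail-reduce, and make monic.
Reduced Gröbner basis: {x_2^3 - 3/4x_2^2 - 15/4x_2 + 5/2, x_1 - 4/5x_2 + 3/5}.

Buchberger on the second generating set:
h_1 = -2x_1x_2^2 + 15x_1 - 2x_2 + 6, LT = x_1x_2^2.
h_2 = -3x_1x_2^2 + 9x_2 - 6, LT = x_1x_2^2.

S(h_1,h_2): lcm = x_1x_2^2. S = -15/2x_1 + 4x_2 - 5.
  leading term x_1: no divisor's leading term divides it; move -15/2x_1 to the remainder.
  leading term x_2: no divisor's leading term divides it; move 4x_2 to the remainder.
  leading term 1: no divisor's leading term divides it; move -5 to the remainder.
  remainder -15/2x_1 + 4x_2 - 5 ≠ 0; add k_3 = -15/2x_1 + 4x_2 - 5 to the basis.

S(h_1,k_3): lcm = x_1x_2^2. S = 8/15x_2^3 - 2/3x_2^2 - 15/2x_1 + x_2 - 3.
  leading term x_2^3: no divisor's leading term divides it; move 8/15x_2^3 to the remainder.
  leading term x_2^2: no divisor's leading term divides it; move -2/3x_2^2 to the remainder.
  leading term x_1: subtract (1)·k_3 from -15/2x_1 + x_2 - 3 → -3x_2 + 2
  leading term x_2: no divisor's leading term divides it; move -3x_2 to the remainder.
  leading term 1: no divisor's leading term divides it; move 2 to the remainder.
  remainder 8/15x_2^3 - 2/3x_2^2 - 3x_2 + 2 ≠ 0; add k_4 = 8/15x_2^3 - 2/3x_2^2 - 3x_2 + 2 to the basis.

The other S-polynomials (S(h_2,k_3), S(h_1,k_4), S(h_2,k_4), S(k_3,k_4)) all reduce to 0 modulo the current basis, so we have a Gröbner basis.
Inter-reduce: drop elements whose leading term is divisible by another's, tail-reduce, and make monic.
Reduced Gröbner basis: {x_2^3 - 5/4x_2^2 - 45/8x_2 + 15/4, x_1 - 8/15x_2 + 2/3}.

These differ, so the ideals are not equal.
The same test decides containment: I ⊆ J iff every generator of I reduces to 0 modulo a Gröbner basis of J.

No, the ideals differ.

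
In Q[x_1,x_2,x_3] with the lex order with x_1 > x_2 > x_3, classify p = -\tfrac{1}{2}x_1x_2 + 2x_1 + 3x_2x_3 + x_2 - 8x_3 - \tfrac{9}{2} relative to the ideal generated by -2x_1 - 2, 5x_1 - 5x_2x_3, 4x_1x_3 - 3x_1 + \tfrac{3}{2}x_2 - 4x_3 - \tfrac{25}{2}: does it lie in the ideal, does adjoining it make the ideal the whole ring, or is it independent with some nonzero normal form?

-\tfrac{1}{2}x_1x_2 + 2x_1 + 3x_2x_3 + x_2 - 8x_3 - \tfrac{9}{2} lies in I (it reduces to 0).

First compute the reduced Gröbner basis of I by Buchberger's algorithm.
f_1 = -2x_1 - 2, LT = x_1.
f_2 = 5x_1 - 5x_2x_3, LT = x_1.
f_3 = 4x_1x_3 - 3x_1 + \tfrac{3}{2}x_2 - 4x_3 - \tfrac{25}{2}, LT = x_1x_3.

S(f_1,f_2): lcm = x_1. S = x_2x_3 + 1.
  leading term x_2x_3: no divisor's leading term divides it; move x_2x_3 to the remainder.
  leading term 1: no divisor's leading term divides it; move 1 to the remainder.
  remainder x_2x_3 + 1 ≠ 0; add h_4 = x_2x_3 + 1 to the basis.

S(f_1,f_3): lcm = x_1x_3. S = \tfrac{3}{4}x_1 - \tfrac{3}{8}x_2 + 2x_3 + \tfrac{25}{8}.
  leading term x_1: subtract (-\tfrac{3}{8})·f_1 from \tfrac{3}{4}x_1 - \tfrac{3}{8}x_2 + 2x_3 + \tfrac{25}{8} → -\tfrac{3}{8}x_2 + 2x_3 + \tfrac{19}{8}
  leading term x_2: no divisor's leading term divides it; move -\tfrac{3}{8}x_2 to the remainder.
  leading term x_3: no divisor's leading term divides it; move 2x_3 to the remainder.
  leading term 1: no divisor's leading term divides it; move \tfrac{19}{8} to the remainder.
  remainder -\tfrac{3}{8}x_2 + 2x_3 + \tfrac{19}{8} ≠ 0; add h_5 = -\tfrac{3}{8}x_2 + 2x_3 + \tfrac{19}{8} to the basis.

S(f_2,f_3): lcm = x_1x_3. S = \tfrac{3}{4}x_1 - x_2x_3^{2} - \tfrac{3}{8}x_2 + x_3 + \tfrac{25}{8}.
  leading term x_1: subtract (-\tfrac{3}{8})·f_1 from \tfrac{3}{4}x_1 - x_2x_3^{2} - \tfrac{3}{8}x_2 + x_3 + \tfrac{25}{8} → -x_2x_3^{2} - \tfrac{3}{8}x_2 + x_3 + \tfrac{19}{8}
  leading term x_2x_3^{2}: subtract (-x_3)·h_4 from -x_2x_3^{2} - \tfrac{3}{8}x_2 + x_3 + \tfrac{19}{8} → -\tfrac{3}{8}x_2 + 2x_3 + \tfrac{19}{8}
  leading term x_2: subtract (1)·h_5 from -\tfrac{3}{8}x_2 + 2x_3 + \tfrac{19}{8} → 0
  remainder 0.

S(f_1,h_4): leading monomials are coprime, so the S-polynomial reduces to 0 (Buchberger's first criterion).
S(f_2,h_4): leading monomials are coprime, so the S-polynomial reduces to 0 (Buchberger's first criterion).
S(f_3,h_4): lcm = x_1x_2x_3. S = -\tfrac{3}{4}x_1x_2 - x_1 + \tfrac{3}{8}x_2^{2} - x_2x_3 - \tfrac{25}{8}x_2.
  leading term x_1x_2: subtract (\tfrac{3}{8}x_2)·f_1 from -\tfrac{3}{4}x_1x_2 - x_1 + \tfrac{3}{8}x_2^{2} - x_2x_3 - \tfrac{25}{8}x_2 → -x_1 + \tfrac{3}{8}x_2^{2} - x_2x_3 - \tfrac{19}{8}x_2
  leading term x_1: subtract (\tfrac{1}{2})·f_1 from -x_1 + \tfrac{3}{8}x_2^{2} - x_2x_3 - \tfrac{19}{8}x_2 → \tfrac{3}{8}x_2^{2} - x_2x_3 - \tfrac{19}{8}x_2 + 1
  leading term x_2^{2}: subtract (-x_2)·h_5 from \tfrac{3}{8}x_2^{2} - x_2x_3 - \tfrac{19}{8}x_2 + 1 → x_2x_3 + 1
  leading term x_2x_3: subtract (1)·h_4 from x_2x_3 + 1 → 0
  remainder 0.

S(f_1,h_5): leading monomials are coprime, so the S-polynomial reduces to 0 (Buchberger's first criterion).
S(f_2,h_5): leading monomials are coprime, so the S-polynomial reduces to 0 (Buchberger's first criterion).
S(f_3,h_5): leading monomials are coprime, so the S-polynomial reduces to 0 (Buchberger's first criterion).
S(h_4,h_5): lcm = x_2x_3. S = \tfrac{16}{3}x_3^{2} + \tfrac{19}{3}x_3 + 1.
  leading term x_3^{2}: no divisor's leading term divides it; move \tfrac{16}{3}x_3^{2} to the remainder.
  leading term x_3: no divisor's leading term divides it; move \tfrac{19}{3}x_3 to the remainder.
  leading term 1: no divisor's leading term divides it; move 1 to the remainder.
  remainder \tfrac{16}{3}x_3^{2} + \tfrac{19}{3}x_3 + 1 ≠ 0; add h_6 = \tfrac{16}{3}x_3^{2} + \tfrac{19}{3}x_3 + 1 to the basis.

S(f_1,h_6): leading monomials are coprime, so the S-polynomial reduces to 0 (Buchberger's first criterion).
S(f_2,h_6): leading monomials are coprime, so the S-polynomial reduces to 0 (Buchberger's first criterion).
S(f_3,h_6): lcm = x_1x_3^{2}. S = -\tfrac{31}{16}x_1x_3 - \tfrac{3}{16}x_1 + \tfrac{3}{8}x_2x_3 - x_3^{2} - \tfrac{25}{8}x_3.
  leading term x_1x_3: subtract (\tfrac{31}{32}x_3)·f_1 from -\tfrac{31}{16}x_1x_3 - \tfrac{3}{16}x_1 + \tfrac{3}{8}x_2x_3 - x_3^{2} - \tfrac{25}{8}x_3 → -\tfrac{3}{16}x_1 + \tfrac{3}{8}x_2x_3 - x_3^{2} - \tfrac{19}{16}x_3
  leading term x_1: subtract (\tfrac{3}{32})·f_1 from -\tfrac{3}{16}x_1 + \tfrac{3}{8}x_2x_3 - x_3^{2} - \tfrac{19}{16}x_3 → \tfrac{3}{8}x_2x_3 - x_3^{2} - \tfrac{19}{16}x_3 + \tfrac{3}{16}
  leading term x_2x_3: subtract (\tfrac{3}{8})·h_4 from \tfrac{3}{8}x_2x_3 - x_3^{2} - \tfrac{19}{16}x_3 + \tfrac{3}{16} → -x_3^{2} - \tfrac{19}{16}x_3 - \tfrac{3}{16}
  leading term x_3^{2}: subtract (-\tfrac{3}{16})·h_6 from -x_3^{2} - \tfrac{19}{16}x_3 - \tfrac{3}{16} → 0
  remainder 0.

S(h_4,h_6): lcm = x_2x_3^{2}. S = -\tfrac{19}{16}x_2x_3 - \tfrac{3}{16}x_2 + x_3.
  leading term x_2x_3: subtract (-\tfrac{19}{16})·h_4 from -\tfrac{19}{16}x_2x_3 - \tfrac{3}{16}x_2 + x_3 → -\tfrac{3}{16}x_2 + x_3 + \tfrac{19}{16}
  leading term x_2: subtract (\tfrac{1}{2})·h_5 from -\tfrac{3}{16}x_2 + x_3 + \tfrac{19}{16} → 0
  remainder 0.

S(h_5,h_6): leading monomials are coprime, so the S-polynomial reduces to 0 (Buchberger's first criterion).
Every S-polynomial of the final basis reduces to 0, so we have a Gröbner basis.
Inter-reduce: drop elements whose leading term is divisible by another's, tail-reduce, and make monic.
Reduced Gröbner basis: {x_1 + 1, x_2 - \tfrac{16}{3}x_3 - \tfrac{19}{3}, x_3^{2} + \tfrac{19}{16}x_3 + \tfrac{3}{16}}.
Label its elements g_1 = x_1 + 1, g_2 = x_2 - \tfrac{16}{3}x_3 - \tfrac{19}{3}, g_3 = x_3^{2} + \tfrac{19}{16}x_3 + \tfrac{3}{16}.

Reduce p = -\tfrac{1}{2}x_1x_2 + 2x_1 + 3x_2x_3 + x_2 - 8x_3 - \tfrac{9}{2} modulo G:
  leading term x_1x_2: subtract (-\tfrac{1}{2}x_2)·g_1 from -\tfrac{1}{2}x_1x_2 + 2x_1 + 3x_2x_3 + x_2 - 8x_3 - \tfrac{9}{2} → 2x_1 + 3x_2x_3 + \tfrac{3}{2}x_2 - 8x_3 - \tfrac{9}{2}
  leading term x_1: subtract (2)·g_1 from 2x_1 + 3x_2x_3 + \tfrac{3}{2}x_2 - 8x_3 - \tfrac{9}{2} → 3x_2x_3 + \tfrac{3}{2}x_2 - 8x_3 - \tfrac{13}{2}
  leading term x_2x_3: subtract (3x_3)·g_2 from 3x_2x_3 + \tfrac{3}{2}x_2 - 8x_3 - \tfrac{13}{2} → \tfrac{3}{2}x_2 + 16x_3^{2} + 11x_3 - \tfrac{13}{2}
  leading term x_2: subtract (\tfrac{3}{2})·g_2 from \tfrac{3}{2}x_2 + 16x_3^{2} + 11x_3 - \tfrac{13}{2} → 16x_3^{2} + 19x_3 + 3
  leading term x_3^{2}: subtract (16)·g_3 from 16x_3^{2} + 19x_3 + 3 → 0
  normal form = 0.
Since the normal form is 0, p ∈ I.

Ideal membership is decidable via reduction modulo a Gröbner basis.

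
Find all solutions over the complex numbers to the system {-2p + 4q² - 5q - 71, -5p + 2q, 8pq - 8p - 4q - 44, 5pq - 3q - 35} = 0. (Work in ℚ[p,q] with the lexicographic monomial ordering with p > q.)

Compute a lex Gröbner basis by Buchberger's algorithm.
f_1 = -2p + 4q² - 5q - 71, LT = p.
f_2 = -5p + 2q, LT = p.
f_3 = 8pq - 8p - 4q - 44, LT = pq.
f_4 = 5pq - 3q - 35, LT = pq.

S(f_1,f_2): lcm = p. S = -2q² + 29/10q + 71/2.
  leading term q²: no divisor's leading term divides it; move -2q² to the remainder.
  leading term q: no divisor's leading term divides it; move 29/10q to the remainder.
  leading term 1: no divisor's leading term divides it; move 71/2 to the remainder.
  remainder -2q² + 29/10q + 71/2 ≠ 0; add h_5 = -2q² + 29/10q + 71/2 to the basis.

S(f_1,f_3): lcm = pq. S = p - 2q³ + 5/2q² + 36q + 11/2.
  leading term p: subtract (-½)·f_1 from p - 2q³ + 5/2q² + 36q + 11/2 → -2q³ + 9/2q² + 67/2q - 30
  leading term q³: subtract (q)·h_5 from -2q³ + 9/2q² + 67/2q - 30 → 8/5q² - 2q - 30
  leading term q²: subtract (-⅘)·h_5 from 8/5q² - 2q - 30 → 8/25q - 8/5
  leading term q: no divisor's leading term divides it; move 8/25q to the remainder.
  leading term 1: no divisor's leading term divides it; move -8/5 to the remainder.
  remainder 8/25q - 8/5 ≠ 0; add h_6 = 8/25q - 8/5 to the basis.

The other S-polynomials (S(f_1,f_4), S(f_2,f_3), S(f_2,f_4), S(f_3,f_4), S(f_1,h_5), S(f_2,h_5), S(f_3,h_5), S(f_4,h_5), S(f_1,h_6), S(f_2,h_6), S(f_3,h_6), S(f_4,h_6), S(h_5,h_6)) all reduce to 0 modulo the current basis, so we have a Gröbner basis.
Inter-reduce: drop elements whose leading term is divisible by another's, tail-reduce, and make monic.
Reduced Gröbner basis: {p - 2, q - 5}.

A lex Gröbner basis eliminates variables successively. Here q - 5 depends only on q, with roots {5}; lifting each root through the earlier basis elements recovers the full solutions.
  q = 5: the earlier basis element becomes p - 2 = 0, giving p = 2 — point (2, 5).
Substituting each solution back into the original system confirms all equations vanish.

{(2, 5)}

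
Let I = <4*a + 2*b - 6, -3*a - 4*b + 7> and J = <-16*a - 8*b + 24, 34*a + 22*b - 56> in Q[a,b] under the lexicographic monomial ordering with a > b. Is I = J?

Equality of ideals is decidable: compute both reduced Gröbner bases (unique for the ordering) and check whether they agree.
Buchberger on the first generating set:
f_1 = 4*a + 2*b - 6, LT = a.
f_2 = -3*a - 4*b + 7, LT = a.

S(f_1,f_2): lcm = a. S = -5/6*b + 5/6.
  leading term b: no divisor's leading term divides it; move -5/6*b to the remainder.
  leading term 1: no divisor's leading term divides it; move 5/6 to the remainder.
  remainder -5/6*b + 5/6 ≠ 0; add g_3 = -5/6*b + 5/6 to the basis.

The other S-polynomials (S(f_1,g_3), S(f_2,g_3)) all reduce to 0 modulo the current basis, so we have a Gröbner basis.
Inter-reduce: drop elements whose leading term is divisible by another's, tail-reduce, and make monic.
Reduced Gröbner basis: {a - 1, b - 1}.

Buchberger on the second generating set:
h_1 = -16*a - 8*b + 24, LT = a.
h_2 = 34*a + 22*b - 56, LT = a.

S(h_1,h_2): lcm = a. S = -5/34*b + 5/34.
  leading term b: no divisor's leading term divides it; move -5/34*b to the remainder.
  leading term 1: no divisor's leading term divides it; move 5/34 to the remainder.
  remainder -5/34*b + 5/34 ≠ 0; add k_3 = -5/34*b + 5/34 to the basis.

The other S-polynomials (S(h_1,k_3), S(h_2,k_3)) all reduce to 0 modulo the current basis, so we have a Gröbner basis.
Inter-reduce: drop elements whose leading term is divisible by another's, tail-reduce, and make monic.
Reduced Gröbner basis: {a - 1, b - 1}.

The two bases agree; hence the ideals are identical.

Yes, the ideals are equal.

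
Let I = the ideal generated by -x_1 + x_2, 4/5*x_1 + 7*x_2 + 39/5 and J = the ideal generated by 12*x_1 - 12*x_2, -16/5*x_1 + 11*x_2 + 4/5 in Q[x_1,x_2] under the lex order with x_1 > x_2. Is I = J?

No, the ideals differ.

For a fixed monomial order, each ideal has a unique reduced Gröbner basis; comparing bases decides equality.
Buchberger on the first generating set:
f_1 = -x_1 + x_2, LT = x_1.
f_2 = 4/5*x_1 + 7*x_2 + 39/5, LT = x_1.

S(f_1,f_2): lcm = x_1. S = -39/4*x_2 - 39/4.
  leading term x_2: no divisor's leading term divides it; move -39/4*x_2 to the remainder.
  leading term 1: no divisor's leading term divides it; move -39/4 to the remainder.
  remainder -39/4*x_2 - 39/4 ≠ 0; add g_3 = -39/4*x_2 - 39/4 to the basis.

The other S-polynomials (S(f_1,g_3), S(f_2,g_3)) all reduce to 0 modulo the current basis, so we have a Gröbner basis.
Inter-reduce: drop elements whose leading term is divisible by another's, tail-reduce, and make monic.
Reduced Gröbner basis: {x_1 + 1, x_2 + 1}.

Buchberger on the second generating set:
h_1 = 12*x_1 - 12*x_2, LT = x_1.
h_2 = -16/5*x_1 + 11*x_2 + 4/5, LT = x_1.

S(h_1,h_2): lcm = x_1. S = 39/16*x_2 + 1/4.
  leading term x_2: no divisor's leading term divides it; move 39/16*x_2 to the remainder.
  leading term 1: no divisor's leading term divides it; move 1/4 to the remainder.
  remainder 39/16*x_2 + 1/4 ≠ 0; add k_3 = 39/16*x_2 + 1/4 to the basis.

The other S-polynomials (S(h_1,k_3), S(h_2,k_3)) all reduce to 0 modulo the current basis, so we have a Gröbner basis.
Inter-reduce: drop elements whose leading term is divisible by another's, tail-reduce, and make monic.
Reduced Gröbner basis: {x_1 + 4/39, x_2 + 4/39}.

Since the reduced bases disagree, the two ideals are not the same.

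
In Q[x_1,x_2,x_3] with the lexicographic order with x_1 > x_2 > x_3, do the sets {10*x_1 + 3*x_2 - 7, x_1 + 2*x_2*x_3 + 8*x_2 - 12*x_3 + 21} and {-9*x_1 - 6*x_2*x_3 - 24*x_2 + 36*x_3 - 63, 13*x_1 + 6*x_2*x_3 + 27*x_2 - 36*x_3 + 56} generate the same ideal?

Equality of ideals is decidable: compute both reduced Gröbner bases (unique for the ordering) and check whether they agree.
Buchberger on the first generating set:
f_1 = 10*x_1 + 3*x_2 - 7, LT = x_1.
f_2 = x_1 + 2*x_2*x_3 + 8*x_2 - 12*x_3 + 21, LT = x_1.

S(f_1,f_2): lcm = x_1. S = -2*x_2*x_3 - 77/10*x_2 + 12*x_3 - 217/10.
  reduce S modulo (f_1, f_2):
  remainder -2*x_2*x_3 - 77/10*x_2 + 12*x_3 - 217/10 ≠ 0; add g_3 = -2*x_2*x_3 - 77/10*x_2 + 12*x_3 - 217/10 to the basis.

The other S-polynomials (S(f_1,g_3), S(f_2,g_3)) all reduce to 0 modulo the current basis, so we have a Gröbner basis.
Inter-reduce: drop elements whose leading term is divisible by another's, tail-reduce, and make monic.
Reduced Gröbner basis: {x_1 + 3/10*x_2 - 7/10, x_2*x_3 + 77/20*x_2 - 6*x_3 + 217/20}.

Buchberger on the second generating set:
h_1 = -9*x_1 - 6*x_2*x_3 - 24*x_2 + 36*x_3 - 63, LT = x_1.
h_2 = 13*x_1 + 6*x_2*x_3 + 27*x_2 - 36*x_3 + 56, LT = x_1.

S(h_1,h_2): lcm = x_1. S = 8/39*x_2*x_3 + 23/39*x_2 - 16/13*x_3 + 35/13.
  reduce S modulo (h_1, h_2):
  remainder 8/39*x_2*x_3 + 23/39*x_2 - 16/13*x_3 + 35/13 ≠ 0; add k_3 = 8/39*x_2*x_3 + 23/39*x_2 - 16/13*x_3 + 35/13 to the basis.

The other S-polynomials (S(h_1,k_3), S(h_2,k_3)) all reduce to 0 modulo the current basis, so we have a Gröbner basis.
Inter-reduce: drop elements whose leading term is divisible by another's, tail-reduce, and make monic.
Reduced Gröbner basis: {x_1 + 3/4*x_2 - 7/4, x_2*x_3 + 23/8*x_2 - 6*x_3 + 105/8}.

The bases are distinct; the ideals are different.
The same test decides containment: I ⊆ J iff every generator of I reduces to 0 modulo a Gröbner basis of J.

No, the ideals differ.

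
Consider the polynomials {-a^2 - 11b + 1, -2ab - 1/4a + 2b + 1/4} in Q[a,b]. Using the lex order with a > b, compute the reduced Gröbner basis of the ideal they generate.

f_1 = -a^2 - 11b + 1, LT = a^2.
f_2 = -2ab - 1/4a + 2b + 1/4, LT = ab.

S(f_1,f_2): lcm = a^2b. S = -1/8a^2 + ab + 1/8a + 11b^2 - b.
  leading term a^2: subtract (1/8)·f_1 from -1/8a^2 + ab + 1/8a + 11b^2 - b → ab + 1/8a + 11b^2 + 3/8b - 1/8
  leading term ab: subtract (-1/2)·f_2 from ab + 1/8a + 11b^2 + 3/8b - 1/8 → 11b^2 + 11/8b
  leading term b^2: no divisor's leading term divides it; move 11b^2 to the remainder.
  leading term b: no divisor's leading term divides it; move 11/8b to the remainder.
  remainder 11b^2 + 11/8b ≠ 0; add g_3 = 11b^2 + 11/8b to the basis.

The other S-polynomials (S(f_1,g_3), S(f_2,g_3)) all reduce to 0 modulo the current basis, so we have a Gröbner basis.

G = {a^2 + 11b - 1, ab + 1/8a - b - 1/8, b^2 + 1/8b}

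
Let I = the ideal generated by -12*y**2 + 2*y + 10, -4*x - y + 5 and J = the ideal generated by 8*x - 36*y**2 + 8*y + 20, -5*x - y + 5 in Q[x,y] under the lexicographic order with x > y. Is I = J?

No, the ideals differ.

Equality of ideals is decidable: compute both reduced Gröbner bases (unique for the ordering) and check whether they agree.
Buchberger on the first generating set:
f_1 = -12*y**2 + 2*y + 10, LT = y**2.
f_2 = -4*x - y + 5, LT = x.

The S-polynomials (S(f_1,f_2)) all reduce to 0 modulo the current basis, so we have a Gröbner basis.
Inter-reduce: drop elements whose leading term is divisible by another's, tail-reduce, and make monic.
Reduced Gröbner basis: {x + 1/4*y - 5/4, y**2 - 1/6*y - 5/6}.

Buchberger on the second generating set:
h_1 = 8*x - 36*y**2 + 8*y + 20, LT = x.
h_2 = -5*x - y + 5, LT = x.

S(h_1,h_2): lcm = x. S = -9/2*y**2 + 4/5*y + 7/2.
  reduce S modulo (h_1, h_2):
  remainder -9/2*y**2 + 4/5*y + 7/2 ≠ 0; add k_3 = -9/2*y**2 + 4/5*y + 7/2 to the basis.

The other S-polynomials (S(h_1,k_3), S(h_2,k_3)) all reduce to 0 modulo the current basis, so we have a Gröbner basis.
Inter-reduce: drop elements whose leading term is divisible by another's, tail-reduce, and make monic.
Reduced Gröbner basis: {x + 1/5*y - 1, y**2 - 8/45*y - 7/9}.

The bases are distinct; the ideals are different.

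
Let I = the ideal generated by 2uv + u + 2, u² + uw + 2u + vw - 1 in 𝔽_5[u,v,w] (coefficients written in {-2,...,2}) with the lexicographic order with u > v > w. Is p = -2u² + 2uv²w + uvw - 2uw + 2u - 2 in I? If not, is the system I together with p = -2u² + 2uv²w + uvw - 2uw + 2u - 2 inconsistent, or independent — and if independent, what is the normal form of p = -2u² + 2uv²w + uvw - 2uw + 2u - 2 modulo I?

First compute the reduced Gröbner basis of I by Buchberger's algorithm.
f_1 = 2uv + u + 2, LT = uv.
f_2 = u² + uw + 2u + vw - 1, LT = u².

S(f_1,f_2): lcm = u²v. S = -2u² - uvw - 2uv + u - v²w + v.
  reduce S modulo (f_1, f_2):
  remainder u - v²w + 2vw + v + w ≠ 0; add h_3 = u - v²w + 2vw + v + w to the basis.

S(f_1,h_3): lcm = uv. S = -2u + v³w - 2v²w - v² - vw + 1.
  reduce S modulo (f_1, f_2, h_3):
  remainder v³w + v²w - v² - 2vw + 2v + 2w + 1 ≠ 0; add h_4 = v³w + v²w - v² - 2vw + 2v + 2w + 1 to the basis.

The other S-polynomials (S(f_2,h_3), S(f_1,h_4), S(f_2,h_4), S(h_3,h_4)) all reduce to 0 modulo the current basis, so we have a Gröbner basis.
Inter-reduce: drop elements whose leading term is divisible by another's, tail-reduce, and make monic.
Reduced Gröbner basis: {u - v²w + 2vw + v + w, v³w + v²w - v² - 2vw + 2v + 2w + 1}.
Label its elements g_1 = u - v²w + 2vw + v + w, g_2 = v³w + v²w - v² - 2vw + 2v + 2w + 1.

Reduce p = -2u² + 2uv²w + uvw - 2uw + 2u - 2 modulo G:
  leading term u²: subtract (-2u)·g_1 from -2u² + 2uv²w + uvw - 2uw + 2u - 2 → 2uv + 2u - 2
  leading term uv: subtract (2v)·g_1 from 2uv + 2u - 2 → 2u + 2v³w + v²w - 2v² - 2vw - 2
  leading term u: subtract (2)·g_1 from 2u + 2v³w + v²w - 2v² - 2vw - 2 → 2v³w - 2v²w - 2v² - vw - 2v - 2w - 2
  leading term v³w: subtract (2)·g_2 from 2v³w - 2v²w - 2v² - vw - 2v - 2w - 2 → v²w - 2vw - v - w + 1
  leading term v²w: no divisor's leading term divides it; move v²w to the remainder.
  leading term vw: no divisor's leading term divides it; move -2vw to the remainder.
  leading term v: no divisor's leading term divides it; move -v to the remainder.
  leading term w: no divisor's leading term divides it; move -w to the remainder.
  leading term 1: no divisor's leading term divides it; move 1 to the remainder.
  normal form = v²w - 2vw - v - w + 1.
The normal form is nonzero, so p ∉ I. Since p minus its normal form lies in I, I + (p) = I + (r) where r = v²w - 2vw - v - w + 1; decide whether this ideal is the whole ring.
Run Buchberger on G together with r (pairs among the g_i already reduce to 0 since G is a Gröbner basis):
g_1 = u - v²w + 2vw + v + w, LT = u.
g_2 = v³w + v²w - v² - 2vw + 2v + 2w + 1, LT = v³w.
r = v²w - 2vw - v - w + 1, LT = v²w.

S(g_2,r): lcm = v³w. S = -2v²w - vw + v + 2w + 1.
  reduce S modulo (g_1, g_2, r):
  remainder -v - 2 ≠ 0; add m_4 = -v - 2 to the basis.

S(g_2,m_4): lcm = v³w. S = -v²w - v² - 2vw + 2v + 2w + 1.
  reduce S modulo (g_1, g_2, r, m_4):
  remainder -w + 1 ≠ 0; add m_5 = -w + 1 to the basis.

The other S-polynomials (S(g_1,g_2), S(g_1,r), S(g_1,m_4), S(r,m_4), S(g_1,m_5), S(g_2,m_5), S(r,m_5), S(m_4,m_5)) all reduce to 0 modulo the current basis, so we have a Gröbner basis.
Inter-reduce: drop elements whose leading term is divisible by another's, tail-reduce, and make monic.
Reduced Gröbner basis: {u + 1, v + 2, w - 1}.
The reduced Gröbner basis of I + (p) is {u + 1, v + 2, w - 1} ≠ {1}, a proper ideal, so the enlarged system stays consistent: p is independent of I, with normal form v²w - 2vw - v - w + 1.

-2u² + 2uv²w + uvw - 2uw + 2u - 2 is independent of I; its normal form modulo I is v²w - 2vw - v - w + 1.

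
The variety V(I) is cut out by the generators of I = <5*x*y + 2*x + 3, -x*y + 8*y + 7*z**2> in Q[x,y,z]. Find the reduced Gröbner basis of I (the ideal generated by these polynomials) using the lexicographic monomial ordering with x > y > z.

G = {x + 20*y + 35/2*z**2 + 3/2, y**2 + 7/8*y*z**2 + 19/40*y + 7/20*z**2}

f_1 = 5*x*y + 2*x + 3, LT = x*y.
f_2 = -x*y + 8*y + 7*z**2, LT = x*y.

S(f_1,f_2): lcm = x*y. S = 2/5*x + 8*y + 7*z**2 + 3/5.
  reduce S modulo (f_1, f_2):
  remainder 2/5*x + 8*y + 7*z**2 + 3/5 ≠ 0; add g_3 = 2/5*x + 8*y + 7*z**2 + 3/5 to the basis.

S(f_1,g_3): lcm = x*y. S = 2/5*x - 20*y**2 - 35/2*y*z**2 - 3/2*y + 3/5.
  reduce S modulo (f_1, f_2, g_3):
  remainder -20*y**2 - 35/2*y*z**2 - 19/2*y - 7*z**2 ≠ 0; add g_4 = -20*y**2 - 35/2*y*z**2 - 19/2*y - 7*z**2 to the basis.

The other S-polynomials (S(f_2,g_3), S(f_1,g_4), S(f_2,g_4), S(g_3,g_4)) all reduce to 0 modulo the current basis, so we have a Gröbner basis.
Inter-reduce: drop elements whose leading term is divisible by another's, tail-reduce, and make monic.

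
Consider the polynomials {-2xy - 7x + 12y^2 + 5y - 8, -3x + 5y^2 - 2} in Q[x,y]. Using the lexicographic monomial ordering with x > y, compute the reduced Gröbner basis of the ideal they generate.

The reduced Gröbner basis is the canonical form of the ideal for this ordering.

f_1 = -2xy - 7x + 12y^2 + 5y - 8, LT = xy.
f_2 = -3x + 5y^2 - 2, LT = x.

S(f_1,f_2): lcm = xy. S = 7/2x + 5/3y^3 - 6y^2 - 19/6y + 4.
  reduce S modulo (f_1, f_2):
  remainder 5/3y^3 - 1/6y^2 - 19/6y + 5/3 ≠ 0; add g_3 = 5/3y^3 - 1/6y^2 - 19/6y + 5/3 to the basis.

The other S-polynomials (S(f_1,g_3), S(f_2,g_3)) all reduce to 0 modulo the current basis, so we have a Gröbner basis.
Inter-reduce: drop elements whose leading term is divisible by another's, tail-reduce, and make monic.

G = {x - 5/3y^2 + 2/3, y^3 - 1/10y^2 - 19/10y + 1}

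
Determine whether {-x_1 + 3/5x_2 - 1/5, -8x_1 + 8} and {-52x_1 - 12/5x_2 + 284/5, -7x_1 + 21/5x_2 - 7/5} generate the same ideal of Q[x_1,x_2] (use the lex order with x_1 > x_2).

Yes, the ideals are equal.

Equality of ideals is decidable: compute both reduced Gröbner bases (unique for the ordering) and check whether they agree.
Buchberger on the first generating set:
f_1 = -x_1 + 3/5x_2 - 1/5, LT = x_1.
f_2 = -8x_1 + 8, LT = x_1.

S(f_1,f_2): lcm = x_1. S = -3/5x_2 + 6/5.
  leading term x_2: no divisor's leading term divides it; move -3/5x_2 to the remainder.
  leading term 1: no divisor's leading term divides it; move 6/5 to the remainder.
  remainder -3/5x_2 + 6/5 ≠ 0; add g_3 = -3/5x_2 + 6/5 to the basis.

The other S-polynomials (S(f_1,g_3), S(f_2,g_3)) all reduce to 0 modulo the current basis, so we have a Gröbner basis.
Inter-reduce: drop elements whose leading term is divisible by another's, tail-reduce, and make monic.
Reduced Gröbner basis: {x_1 - 1, x_2 - 2}.

Buchberger on the second generating set:
h_1 = -52x_1 - 12/5x_2 + 284/5, LT = x_1.
h_2 = -7x_1 + 21/5x_2 - 7/5, LT = x_1.

S(h_1,h_2): lcm = x_1. S = 42/65x_2 - 84/65.
  leading term x_2: no divisor's leading term divides it; move 42/65x_2 to the remainder.
  leading term 1: no divisor's leading term divides it; move -84/65 to the remainder.
  remainder 42/65x_2 - 84/65 ≠ 0; add k_3 = 42/65x_2 - 84/65 to the basis.

The other S-polynomials (S(h_1,k_3), S(h_2,k_3)) all reduce to 0 modulo the current basis, so we have a Gröbner basis.
Inter-reduce: drop elements whose leading term is divisible by another's, tail-reduce, and make monic.
Reduced Gröbner basis: {x_1 - 1, x_2 - 2}.

The two bases agree; hence the ideals are identical.
The choice of monomial ordering does not affect the verdict — as long as both bases are computed under the same ordering, their equality decides ideal equality.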